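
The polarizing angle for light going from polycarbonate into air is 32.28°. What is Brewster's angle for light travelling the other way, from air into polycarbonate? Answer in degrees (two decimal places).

Reversing the direction swaps n₁ and n₂, so tan θ_B' = 1/tan θ_B and θ_B' = 90° − θ_B.
Hence θ_B' = 90° − 32.28° = 57.72°.

θ_B' ≈ 57.72°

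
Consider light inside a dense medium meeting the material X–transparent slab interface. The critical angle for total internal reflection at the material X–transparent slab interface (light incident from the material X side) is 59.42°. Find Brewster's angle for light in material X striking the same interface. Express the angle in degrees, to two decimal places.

θ_B ≈ 40.73°

n₂/n₁ = sin θ_c = sin 59.42° = 0.8609.
tan θ_B equals the same ratio, so θ_B = arctan(0.8609) = 40.73°.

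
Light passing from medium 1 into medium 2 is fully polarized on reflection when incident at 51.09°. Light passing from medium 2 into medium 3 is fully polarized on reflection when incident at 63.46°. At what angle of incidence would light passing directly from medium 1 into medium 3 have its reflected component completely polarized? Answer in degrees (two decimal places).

θ_B ≈ 68.04°

Each Brewster angle gives a ratio: n₂/n₁ = tan 51.09° = 1.2389, n₃/n₂ = tan 63.46° = 2.0022.
Multiplying, n₃/n₁ = 1.2389 × 2.0022 = 2.4805, and θ_B(1→3) = arctan 2.4805 = 68.04°.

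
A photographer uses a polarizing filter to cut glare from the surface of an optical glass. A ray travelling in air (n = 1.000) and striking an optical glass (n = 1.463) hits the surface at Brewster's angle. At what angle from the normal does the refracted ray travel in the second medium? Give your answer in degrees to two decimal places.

θ_B = arctan(n₂/n₁) = arctan(1.463/1.000) = 55.65°.
The refracted ray is perpendicular to the reflected ray, so θ_t = 90° − θ_B = 34.35°.

θ_t ≈ 34.35°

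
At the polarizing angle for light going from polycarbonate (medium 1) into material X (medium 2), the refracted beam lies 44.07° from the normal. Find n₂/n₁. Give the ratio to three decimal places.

n₂/n₁ ≈ 1.033

At Brewster incidence θ_B = 90° − θ_t = 90° − 44.07° = 45.93°.
Then n₂/n₁ = tan θ_B = tan 45.93° = 1.033.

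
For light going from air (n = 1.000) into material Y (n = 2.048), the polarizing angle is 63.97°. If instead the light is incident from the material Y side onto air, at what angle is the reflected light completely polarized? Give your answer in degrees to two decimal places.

The two Brewster angles are complementary: θ_B' = 90° − θ_B = 90° − 63.97° = 26.03°.

θ_B' ≈ 26.03°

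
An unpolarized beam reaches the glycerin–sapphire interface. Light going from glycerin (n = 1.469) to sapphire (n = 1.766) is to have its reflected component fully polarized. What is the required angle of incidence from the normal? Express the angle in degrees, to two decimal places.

The reflected p-component vanishes when tan θ_B = n₂/n₁.
tan θ_B = n₂/n₁ = 1.766/1.469 = 1.2022.
So θ_B = arctan 1.2022 = 50.25°.

θ_B ≈ 50.25°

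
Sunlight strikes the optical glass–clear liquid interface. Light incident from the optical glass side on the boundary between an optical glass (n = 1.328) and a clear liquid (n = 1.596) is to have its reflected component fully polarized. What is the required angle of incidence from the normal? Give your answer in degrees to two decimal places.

θ_B ≈ 50.24°

Brewster's condition: tan θ_B = n₂/n₁ = 1.596/1.328 = 1.2018.
So θ_B = arctan 1.2018 = 50.24°.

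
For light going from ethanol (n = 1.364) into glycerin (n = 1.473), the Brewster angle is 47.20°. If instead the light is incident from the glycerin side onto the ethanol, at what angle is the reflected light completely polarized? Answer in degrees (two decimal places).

θ_B' ≈ 42.80°

Reversing the direction swaps n₁ and n₂, so tan θ_B' = 1/tan θ_B and θ_B' = 90° − θ_B.
Hence θ_B' = 90° − 47.20° = 42.80°.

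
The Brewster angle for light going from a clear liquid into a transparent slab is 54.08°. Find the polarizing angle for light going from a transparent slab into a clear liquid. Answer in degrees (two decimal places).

θ_B' ≈ 35.92°

The two Brewster angles are complementary: θ_B' = 90° − θ_B = 90° − 54.08° = 35.92°.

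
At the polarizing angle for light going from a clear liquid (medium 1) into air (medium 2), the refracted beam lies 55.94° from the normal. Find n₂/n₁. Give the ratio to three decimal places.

n₂/n₁ ≈ 0.676

θ_B + θ_t = 90°, so θ_B = 90° − 55.94° = 34.06°.
Then n₂/n₁ = tan θ_B = tan 34.06° = 0.676.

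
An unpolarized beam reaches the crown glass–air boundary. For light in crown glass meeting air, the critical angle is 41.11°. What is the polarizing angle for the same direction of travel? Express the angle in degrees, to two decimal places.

θ_B ≈ 33.33°

sin θ_c = n₂/n₁, so n₂/n₁ = sin 41.11° = 0.6575.
Brewster: tan θ_B = n₂/n₁ = 0.6575.
θ_B = arctan(0.6575) = 33.33°.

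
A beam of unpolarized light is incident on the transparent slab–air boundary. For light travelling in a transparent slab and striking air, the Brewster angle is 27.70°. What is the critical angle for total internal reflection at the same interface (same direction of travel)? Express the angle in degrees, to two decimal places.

θ_c ≈ 31.67°

tan θ_B = n₂/n₁ = tan 27.70° = 0.5250.
Total internal reflection: sin θ_c = n₂/n₁ = 0.5250.
θ_c = arcsin(0.5250) = 31.67°.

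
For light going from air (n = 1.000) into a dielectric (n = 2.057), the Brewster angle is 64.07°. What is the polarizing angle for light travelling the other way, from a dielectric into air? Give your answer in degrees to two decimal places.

tan θ_B' = n₁/n₂ = 1/tan θ_B, so θ_B' = 90° − θ_B.
θ_B' = 90° − 64.07° = 25.93°.

θ_B' ≈ 25.93°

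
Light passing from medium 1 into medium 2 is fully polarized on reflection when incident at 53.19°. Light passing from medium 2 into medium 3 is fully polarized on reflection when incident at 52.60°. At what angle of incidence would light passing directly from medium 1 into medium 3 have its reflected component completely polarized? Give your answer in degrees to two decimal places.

Each Brewster angle gives a ratio: n₂/n₁ = tan 53.19° = 1.3362, n₃/n₂ = tan 52.60° = 1.3079.
n₃/n₁ = 1.7477. Then tan θ_B(1→3) = n₃/n₁, so θ_B(1→3) = arctan(1.7477) = 60.22°.

θ_B ≈ 60.22°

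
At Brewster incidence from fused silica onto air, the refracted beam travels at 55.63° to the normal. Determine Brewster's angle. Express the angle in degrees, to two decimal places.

θ_B ≈ 34.37°

Since the reflected and refracted rays are at right angles at the polarizing angle, θ_B + θ_t = 90°.
θ_B = 90° − 55.63° = 34.37°.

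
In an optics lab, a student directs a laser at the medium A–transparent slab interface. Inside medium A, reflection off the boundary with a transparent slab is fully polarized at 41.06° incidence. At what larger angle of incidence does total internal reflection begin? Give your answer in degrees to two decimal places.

tan θ_B = n₂/n₁ = tan 41.06° = 0.8711.
Total internal reflection: sin θ_c = n₂/n₁ = 0.8711.
θ_c = arcsin(0.8711) = 60.59°.

θ_c ≈ 60.59°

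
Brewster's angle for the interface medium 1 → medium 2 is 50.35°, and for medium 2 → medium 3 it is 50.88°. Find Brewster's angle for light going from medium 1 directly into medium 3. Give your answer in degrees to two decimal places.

θ_B ≈ 56.02°

Each Brewster angle gives a ratio: n₂/n₁ = tan 50.35° = 1.2066, n₃/n₂ = tan 50.88° = 1.2296.
n₃/n₁ = 1.4837. Then tan θ_B(1→3) = n₃/n₁, so θ_B(1→3) = arctan(1.4837) = 56.02°.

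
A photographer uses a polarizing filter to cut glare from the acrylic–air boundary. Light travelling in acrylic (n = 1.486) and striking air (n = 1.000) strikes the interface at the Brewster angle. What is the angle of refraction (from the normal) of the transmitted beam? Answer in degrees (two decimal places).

θ_t ≈ 56.06°

θ_B = arctan(n₂/n₁) = arctan(1.000/1.486) = 33.94°.
Since θ_B + θ_t = 90° at Brewster incidence, θ_t = 90° − 33.94° = 56.06°.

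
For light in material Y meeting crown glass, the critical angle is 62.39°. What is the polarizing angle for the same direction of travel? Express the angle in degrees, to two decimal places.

n₂/n₁ = sin θ_c = sin 62.39° = 0.8861.
tan θ_B equals the same ratio, so θ_B = arctan(0.8861) = 41.54°.

θ_B ≈ 41.54°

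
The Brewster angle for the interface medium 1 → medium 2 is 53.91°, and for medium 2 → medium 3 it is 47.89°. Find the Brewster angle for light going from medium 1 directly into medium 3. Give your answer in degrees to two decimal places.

tan θ_B(1→2) = n₂/n₁ = tan 53.91° = 1.3718.
tan θ_B(2→3) = n₃/n₂ = tan 47.89° = 1.1063.
So n₃/n₁ = (n₂/n₁)(n₃/n₂) = 1.3718 × 1.1063 = 1.5177.
θ_B(1→3) = arctan(1.5177) = 56.62°.

θ_B ≈ 56.62°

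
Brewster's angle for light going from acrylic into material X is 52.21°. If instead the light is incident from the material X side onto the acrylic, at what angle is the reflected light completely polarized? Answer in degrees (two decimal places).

Reversing the direction swaps n₁ and n₂, so tan θ_B' = 1/tan θ_B and θ_B' = 90° − θ_B.
Hence θ_B' = 90° − 52.21° = 37.79°.

θ_B' ≈ 37.79°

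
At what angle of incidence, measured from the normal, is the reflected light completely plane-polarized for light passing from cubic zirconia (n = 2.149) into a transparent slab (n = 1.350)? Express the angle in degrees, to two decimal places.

θ_B ≈ 32.14°

Brewster's condition: tan θ_B = n₂/n₁ = 1.350/2.149 = 0.6282. Taking the arctangent, θ_B = 32.14°.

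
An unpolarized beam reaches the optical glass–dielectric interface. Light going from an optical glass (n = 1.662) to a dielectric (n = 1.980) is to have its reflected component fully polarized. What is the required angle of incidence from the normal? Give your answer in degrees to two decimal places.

The reflected p-component vanishes when tan θ_B = n₂/n₁.
Here n₂/n₁ = 1.980/1.662 = 1.1913, and Brewster's law gives tan θ_B = n₂/n₁. Taking the arctangent, θ_B = 49.99°.

θ_B ≈ 49.99°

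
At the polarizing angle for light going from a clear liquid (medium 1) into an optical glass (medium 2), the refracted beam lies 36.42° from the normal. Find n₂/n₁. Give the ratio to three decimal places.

n₂/n₁ ≈ 1.355

θ_B + θ_t = 90°, so θ_B = 90° − 36.42° = 53.58°.
Then n₂/n₁ = tan θ_B = tan 53.58° = 1.355.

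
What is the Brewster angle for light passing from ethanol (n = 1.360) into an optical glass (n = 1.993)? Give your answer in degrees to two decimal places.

θ_B ≈ 55.69°

Brewster's condition: tan θ_B = n₂/n₁ = 1.993/1.360 = 1.4654.
So θ_B = arctan 1.4654 = 55.69°.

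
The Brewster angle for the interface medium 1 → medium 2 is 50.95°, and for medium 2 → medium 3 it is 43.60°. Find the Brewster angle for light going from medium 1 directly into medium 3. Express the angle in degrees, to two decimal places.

θ_B ≈ 49.57°

Each Brewster angle gives a ratio: n₂/n₁ = tan 50.95° = 1.2327, n₃/n₂ = tan 43.60° = 0.9523.
So n₃/n₁ = (n₂/n₁)(n₃/n₂) = 1.2327 × 0.9523 = 1.1739.
θ_B(1→3) = arctan(1.1739) = 49.57°.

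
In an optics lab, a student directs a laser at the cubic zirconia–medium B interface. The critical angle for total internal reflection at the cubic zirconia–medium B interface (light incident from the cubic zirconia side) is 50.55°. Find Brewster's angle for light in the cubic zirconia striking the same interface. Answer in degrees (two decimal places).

At the critical angle sin θ_c = n₂/n₁, giving n₂/n₁ = sin 50.55° = 0.7722.
Then tan θ_B = n₂/n₁ = 0.7722, so θ_B = arctan 0.7722 = 37.67°.

θ_B ≈ 37.67°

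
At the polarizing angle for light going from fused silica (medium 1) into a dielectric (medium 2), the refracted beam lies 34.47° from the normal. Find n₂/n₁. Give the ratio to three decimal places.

At Brewster incidence θ_B = 90° − θ_t = 90° − 34.47° = 55.53°.
Then n₂/n₁ = tan θ_B = tan 55.53° = 1.457.

n₂/n₁ ≈ 1.457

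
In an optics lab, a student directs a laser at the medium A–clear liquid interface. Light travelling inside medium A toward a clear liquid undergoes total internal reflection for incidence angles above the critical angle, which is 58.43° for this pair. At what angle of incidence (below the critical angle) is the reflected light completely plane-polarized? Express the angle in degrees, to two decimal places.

θ_B ≈ 40.43°

n₂/n₁ = sin θ_c = sin 58.43° = 0.8520.
tan θ_B equals the same ratio, so θ_B = arctan(0.8520) = 40.43°.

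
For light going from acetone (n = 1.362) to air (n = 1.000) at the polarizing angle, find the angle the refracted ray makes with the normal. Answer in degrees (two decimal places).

First find Brewster's angle: tan θ_B = 1.000/1.362 = 0.7342, giving θ_B = 36.29°.
At Brewster's angle the reflected and refracted rays are perpendicular, so θ_t = 90° − θ_B = 90° − 36.29° = 53.71°.

θ_t ≈ 53.71°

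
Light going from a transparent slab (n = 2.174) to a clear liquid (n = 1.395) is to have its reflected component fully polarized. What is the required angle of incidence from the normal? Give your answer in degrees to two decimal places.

At Brewster's angle the reflected and refracted rays are perpendicular, which with Snell's law gives tan θ_B = n₂/n₁.
Here n₂/n₁ = 1.395/2.174 = 0.6417, and Brewster's law gives tan θ_B = n₂/n₁.
θ_B = arctan(0.6417) = 32.69°.

θ_B ≈ 32.69°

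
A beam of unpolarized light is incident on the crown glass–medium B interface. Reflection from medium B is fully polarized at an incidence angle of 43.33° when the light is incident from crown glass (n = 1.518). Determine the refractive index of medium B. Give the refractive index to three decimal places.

At the polarizing angle, tan θ_B = n₂/n₁ with n₁ on the incident side (crown glass) and n₂ on the transmitted side (medium B).
n₂ = n₁ tan θ_B = 1.518 × tan 43.33° = 1.432.

n ≈ 1.432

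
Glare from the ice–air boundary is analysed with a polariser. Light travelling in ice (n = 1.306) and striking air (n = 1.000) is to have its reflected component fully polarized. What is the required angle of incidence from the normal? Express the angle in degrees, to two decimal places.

θ_B ≈ 37.44°

At Brewster's angle the reflected and refracted rays are perpendicular, which with Snell's law gives tan θ_B = n₂/n₁.
Here n₂/n₁ = 1.000/1.306 = 0.7657, and Brewster's law gives tan θ_B = n₂/n₁.
θ_B = arctan(0.7657) = 37.44°.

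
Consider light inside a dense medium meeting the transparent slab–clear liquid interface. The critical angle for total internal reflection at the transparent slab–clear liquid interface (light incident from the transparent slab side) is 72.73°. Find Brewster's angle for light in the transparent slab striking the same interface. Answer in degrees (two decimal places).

θ_B ≈ 43.68°

sin θ_c = n₂/n₁, so n₂/n₁ = sin 72.73° = 0.9549.
Brewster: tan θ_B = n₂/n₁ = 0.9549.
θ_B = arctan(0.9549) = 43.68°.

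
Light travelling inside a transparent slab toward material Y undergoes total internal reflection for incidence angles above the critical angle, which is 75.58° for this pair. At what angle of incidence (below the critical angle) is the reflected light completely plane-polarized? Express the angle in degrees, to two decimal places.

θ_B ≈ 44.08°

At the critical angle sin θ_c = n₂/n₁, giving n₂/n₁ = sin 75.58° = 0.9685.
Then tan θ_B = n₂/n₁ = 0.9685, so θ_B = arctan 0.9685 = 44.08°.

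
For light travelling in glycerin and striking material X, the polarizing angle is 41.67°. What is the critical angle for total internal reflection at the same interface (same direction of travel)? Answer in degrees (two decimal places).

From Brewster, n₂/n₁ = tan θ_B = tan 41.67° = 0.8900.
Then sin θ_c = n₂/n₁ = 0.8900, so θ_c = arcsin 0.8900 = 62.88°.

θ_c ≈ 62.88°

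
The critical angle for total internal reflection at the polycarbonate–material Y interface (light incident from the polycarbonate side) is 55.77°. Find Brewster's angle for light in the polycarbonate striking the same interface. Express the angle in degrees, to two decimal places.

θ_B ≈ 39.58°

n₂/n₁ = sin θ_c = sin 55.77° = 0.8268.
tan θ_B equals the same ratio, so θ_B = arctan(0.8268) = 39.58°.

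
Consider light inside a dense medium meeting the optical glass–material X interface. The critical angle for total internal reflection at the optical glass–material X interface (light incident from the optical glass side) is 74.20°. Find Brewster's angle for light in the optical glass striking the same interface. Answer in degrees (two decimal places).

θ_B ≈ 43.90°

sin θ_c = n₂/n₁, so n₂/n₁ = sin 74.20° = 0.9622.
Brewster: tan θ_B = n₂/n₁ = 0.9622.
θ_B = arctan(0.9622) = 43.90°.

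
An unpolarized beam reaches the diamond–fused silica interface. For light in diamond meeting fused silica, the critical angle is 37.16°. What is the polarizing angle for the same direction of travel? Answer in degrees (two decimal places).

θ_B ≈ 31.13°

At the critical angle sin θ_c = n₂/n₁, giving n₂/n₁ = sin 37.16° = 0.6040.
Then tan θ_B = n₂/n₁ = 0.6040, so θ_B = arctan 0.6040 = 31.13°.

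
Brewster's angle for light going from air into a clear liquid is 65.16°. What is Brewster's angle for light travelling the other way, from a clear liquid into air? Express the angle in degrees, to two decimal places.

θ_B' ≈ 24.84°

Reversing the direction swaps n₁ and n₂, so tan θ_B' = 1/tan θ_B and θ_B' = 90° − θ_B.
Hence θ_B' = 90° − 65.16° = 24.84°.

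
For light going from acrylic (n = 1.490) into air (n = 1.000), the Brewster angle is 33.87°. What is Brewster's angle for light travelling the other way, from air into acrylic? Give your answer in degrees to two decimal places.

Reversing the direction swaps n₁ and n₂, so tan θ_B' = 1/tan θ_B and θ_B' = 90° − θ_B.
Hence θ_B' = 90° − 33.87° = 56.13°.

θ_B' ≈ 56.13°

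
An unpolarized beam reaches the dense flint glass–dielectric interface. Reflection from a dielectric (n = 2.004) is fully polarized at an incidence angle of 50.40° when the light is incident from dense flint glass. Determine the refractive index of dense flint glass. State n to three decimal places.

Brewster's law: tan θ_B = n₂/n₁ (light incident in dense flint glass, refracted into a dielectric).
n₁ = n₂ / tan θ_B = 2.004 / tan 50.40° = 1.658.

n ≈ 1.658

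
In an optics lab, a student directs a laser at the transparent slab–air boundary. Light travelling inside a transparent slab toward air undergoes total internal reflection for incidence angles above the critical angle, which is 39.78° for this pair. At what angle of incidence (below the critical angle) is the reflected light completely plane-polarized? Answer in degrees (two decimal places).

sin θ_c = n₂/n₁, so n₂/n₁ = sin 39.78° = 0.6398.
Brewster: tan θ_B = n₂/n₁ = 0.6398.
θ_B = arctan(0.6398) = 32.61°.

θ_B ≈ 32.61°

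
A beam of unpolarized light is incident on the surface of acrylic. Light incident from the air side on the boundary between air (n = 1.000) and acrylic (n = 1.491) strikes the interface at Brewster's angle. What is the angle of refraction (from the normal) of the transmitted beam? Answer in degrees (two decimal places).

θ_t ≈ 33.85°

θ_B = arctan(n₂/n₁) = arctan(1.491/1.000) = 56.15°.
The refracted ray is perpendicular to the reflected ray, so θ_t = 90° − θ_B = 33.85°.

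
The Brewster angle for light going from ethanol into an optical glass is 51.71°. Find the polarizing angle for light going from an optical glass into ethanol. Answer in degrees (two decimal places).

θ_B' ≈ 38.29°

Reversing the direction swaps n₁ and n₂, so tan θ_B' = 1/tan θ_B and θ_B' = 90° − θ_B.
Hence θ_B' = 90° − 51.71° = 38.29°.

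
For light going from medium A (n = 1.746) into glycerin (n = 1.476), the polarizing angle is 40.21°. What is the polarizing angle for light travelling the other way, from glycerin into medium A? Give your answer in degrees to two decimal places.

θ_B' ≈ 49.79°

tan θ_B' = n₁/n₂ = 1/tan θ_B, so θ_B' = 90° − θ_B.
θ_B' = 90° − 40.21° = 49.79°.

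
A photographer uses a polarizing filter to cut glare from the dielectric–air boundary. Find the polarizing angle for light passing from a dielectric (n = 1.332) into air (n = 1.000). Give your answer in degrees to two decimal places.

Here n₂/n₁ = 1.000/1.332 = 0.7508, and Brewster's law gives tan θ_B = n₂/n₁.
θ_B = arctan(0.7508) = 36.90°.

θ_B ≈ 36.90°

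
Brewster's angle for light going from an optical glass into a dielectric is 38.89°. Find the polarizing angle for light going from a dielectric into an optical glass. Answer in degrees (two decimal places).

θ_B' ≈ 51.11°

Reversing the direction swaps n₁ and n₂, so tan θ_B' = 1/tan θ_B and θ_B' = 90° − θ_B.
Hence θ_B' = 90° − 38.89° = 51.11°.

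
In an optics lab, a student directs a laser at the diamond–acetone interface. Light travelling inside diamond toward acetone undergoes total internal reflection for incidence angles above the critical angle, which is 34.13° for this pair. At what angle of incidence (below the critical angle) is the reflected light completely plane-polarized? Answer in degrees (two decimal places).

At the critical angle sin θ_c = n₂/n₁, giving n₂/n₁ = sin 34.13° = 0.5611.
Then tan θ_B = n₂/n₁ = 0.5611, so θ_B = arctan 0.5611 = 29.30°.

θ_B ≈ 29.30°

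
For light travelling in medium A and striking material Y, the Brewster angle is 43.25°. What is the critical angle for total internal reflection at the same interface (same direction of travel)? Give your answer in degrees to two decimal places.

n₂/n₁ = tan 43.25° = 0.9407; the critical angle satisfies sin θ_c = n₂/n₁.
θ_c = arcsin(0.9407) = 70.17°.

θ_c ≈ 70.17°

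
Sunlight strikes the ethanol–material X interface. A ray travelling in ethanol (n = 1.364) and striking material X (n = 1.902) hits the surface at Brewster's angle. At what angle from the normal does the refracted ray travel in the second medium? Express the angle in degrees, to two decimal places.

θ_t ≈ 35.65°

First find Brewster's angle: tan θ_B = 1.902/1.364 = 1.3944, giving θ_B = 54.35°.
The refracted ray is perpendicular to the reflected ray, so θ_t = 90° − θ_B = 35.65°.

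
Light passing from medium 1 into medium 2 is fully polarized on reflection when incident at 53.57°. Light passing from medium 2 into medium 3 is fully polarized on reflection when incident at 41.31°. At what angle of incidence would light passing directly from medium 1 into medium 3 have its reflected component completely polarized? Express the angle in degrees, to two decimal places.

θ_B ≈ 49.98°

Each Brewster angle gives a ratio: n₂/n₁ = tan 53.57° = 1.3549, n₃/n₂ = tan 41.31° = 0.8788.
n₃/n₁ = 1.1907. Then tan θ_B(1→3) = n₃/n₁, so θ_B(1→3) = arctan(1.1907) = 49.98°.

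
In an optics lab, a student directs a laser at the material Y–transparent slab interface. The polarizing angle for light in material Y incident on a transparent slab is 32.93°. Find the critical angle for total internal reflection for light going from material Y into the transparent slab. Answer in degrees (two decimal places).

θ_c ≈ 40.37°

From Brewster, n₂/n₁ = tan θ_B = tan 32.93° = 0.6477.
Then sin θ_c = n₂/n₁ = 0.6477, so θ_c = arcsin 0.6477 = 40.37°.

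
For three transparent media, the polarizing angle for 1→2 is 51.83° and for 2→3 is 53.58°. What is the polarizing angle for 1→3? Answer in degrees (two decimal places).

θ_B ≈ 59.89°

Each Brewster angle gives a ratio: n₂/n₁ = tan 51.83° = 1.2721, n₃/n₂ = tan 53.58° = 1.3554.
So n₃/n₁ = (n₂/n₁)(n₃/n₂) = 1.2721 × 1.3554 = 1.7242.
θ_B(1→3) = arctan(1.7242) = 59.89°.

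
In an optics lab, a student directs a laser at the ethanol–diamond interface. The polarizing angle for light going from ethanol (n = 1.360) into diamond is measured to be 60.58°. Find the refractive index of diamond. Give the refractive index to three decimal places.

n ≈ 2.412

Brewster's law: tan θ_B = n₂/n₁ (light incident in ethanol, refracted into diamond).
n₂ = n₁ tan θ_B = 1.360 × tan 60.58° = 2.412.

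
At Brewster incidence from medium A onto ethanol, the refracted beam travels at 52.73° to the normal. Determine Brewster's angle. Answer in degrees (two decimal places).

At Brewster's angle the reflected and refracted rays are perpendicular, so θ_B + θ_t = 90°.
θ_B = 90° − 52.73° = 37.27°.

θ_B ≈ 37.27°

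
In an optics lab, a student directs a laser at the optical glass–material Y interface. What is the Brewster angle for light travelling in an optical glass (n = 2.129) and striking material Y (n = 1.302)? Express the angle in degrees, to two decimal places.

Brewster's condition: tan θ_B = n₂/n₁ = 1.302/2.129 = 0.6116.
So θ_B = arctan 0.6116 = 31.45°.

θ_B ≈ 31.45°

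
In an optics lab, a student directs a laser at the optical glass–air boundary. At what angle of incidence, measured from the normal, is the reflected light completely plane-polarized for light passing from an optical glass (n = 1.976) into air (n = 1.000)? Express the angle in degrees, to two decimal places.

θ_B ≈ 26.84°

tan θ_B = n₂/n₁ = 1.000/1.976 = 0.5061.
So θ_B = arctan 0.5061 = 26.84°.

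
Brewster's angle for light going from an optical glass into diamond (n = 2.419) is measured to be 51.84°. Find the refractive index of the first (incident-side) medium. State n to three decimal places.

Brewster's law: tan θ_B = n₂/n₁ (light incident in an optical glass, refracted into diamond).
n₁ = n₂ / tan θ_B = 2.419 / tan 51.84° = 1.901.

n ≈ 1.901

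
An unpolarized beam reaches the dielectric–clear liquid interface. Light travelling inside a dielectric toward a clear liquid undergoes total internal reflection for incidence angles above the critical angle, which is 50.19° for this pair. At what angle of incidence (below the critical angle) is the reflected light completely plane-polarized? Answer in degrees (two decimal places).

θ_B ≈ 37.53°

At the critical angle sin θ_c = n₂/n₁, giving n₂/n₁ = sin 50.19° = 0.7682.
Then tan θ_B = n₂/n₁ = 0.7682, so θ_B = arctan 0.7682 = 37.53°.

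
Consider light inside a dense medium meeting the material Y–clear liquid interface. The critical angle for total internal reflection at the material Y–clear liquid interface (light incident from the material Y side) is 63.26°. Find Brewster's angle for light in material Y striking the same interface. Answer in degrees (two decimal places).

θ_B ≈ 41.77°

n₂/n₁ = sin θ_c = sin 63.26° = 0.8931.
tan θ_B equals the same ratio, so θ_B = arctan(0.8931) = 41.77°.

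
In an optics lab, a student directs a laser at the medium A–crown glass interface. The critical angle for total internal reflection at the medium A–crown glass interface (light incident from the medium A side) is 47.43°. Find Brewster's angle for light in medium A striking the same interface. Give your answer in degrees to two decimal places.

θ_B ≈ 36.37°

sin θ_c = n₂/n₁, so n₂/n₁ = sin 47.43° = 0.7365.
Brewster: tan θ_B = n₂/n₁ = 0.7365.
θ_B = arctan(0.7365) = 36.37°.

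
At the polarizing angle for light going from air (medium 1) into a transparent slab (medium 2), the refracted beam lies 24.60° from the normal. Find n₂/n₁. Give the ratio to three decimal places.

θ_B + θ_t = 90°, so θ_B = 90° − 24.60° = 65.40°.
tan θ_B = n₂/n₁, so n₂/n₁ = tan 65.40° = 2.184.

n₂/n₁ ≈ 2.184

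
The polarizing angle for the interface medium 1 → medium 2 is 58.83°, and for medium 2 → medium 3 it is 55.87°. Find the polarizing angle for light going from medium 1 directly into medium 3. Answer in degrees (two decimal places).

Each Brewster angle gives a ratio: n₂/n₁ = tan 58.83° = 1.6531, n₃/n₂ = tan 55.87° = 1.4753.
n₃/n₁ = 2.4389. Then tan θ_B(1→3) = n₃/n₁, so θ_B(1→3) = arctan(2.4389) = 67.71°.

θ_B ≈ 67.71°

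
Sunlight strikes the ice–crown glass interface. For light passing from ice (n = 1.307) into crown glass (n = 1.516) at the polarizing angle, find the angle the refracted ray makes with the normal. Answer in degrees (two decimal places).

First find Brewster's angle: tan θ_B = 1.516/1.307 = 1.1599, giving θ_B = 49.23°.
The refracted ray is perpendicular to the reflected ray, so θ_t = 90° − θ_B = 40.77°.

θ_t ≈ 40.77°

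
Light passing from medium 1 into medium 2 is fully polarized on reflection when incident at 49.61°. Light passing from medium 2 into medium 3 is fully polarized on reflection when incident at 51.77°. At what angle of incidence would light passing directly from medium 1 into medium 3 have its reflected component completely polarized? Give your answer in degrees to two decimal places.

tan θ_B(1→2) = n₂/n₁ = tan 49.61° = 1.1754.
tan θ_B(2→3) = n₃/n₂ = tan 51.77° = 1.2694.
Multiplying, n₃/n₁ = 1.1754 × 1.2694 = 1.4921, and θ_B(1→3) = arctan 1.4921 = 56.17°.

θ_B ≈ 56.17°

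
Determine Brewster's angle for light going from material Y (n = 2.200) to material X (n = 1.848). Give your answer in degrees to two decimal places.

tan θ_B = n₂/n₁ = 1.848/2.200 = 0.8400. Taking the arctangent, θ_B = 40.03°.

θ_B ≈ 40.03°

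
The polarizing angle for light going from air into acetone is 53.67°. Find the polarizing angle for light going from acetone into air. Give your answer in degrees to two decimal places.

θ_B' ≈ 36.33°

The two Brewster angles are complementary: θ_B' = 90° − θ_B = 90° − 53.67° = 36.33°.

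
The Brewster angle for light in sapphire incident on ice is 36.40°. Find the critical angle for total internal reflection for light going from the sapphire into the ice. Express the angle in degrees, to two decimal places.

n₂/n₁ = tan 36.40° = 0.7373; the critical angle satisfies sin θ_c = n₂/n₁.
θ_c = arcsin(0.7373) = 47.50°.

θ_c ≈ 47.50°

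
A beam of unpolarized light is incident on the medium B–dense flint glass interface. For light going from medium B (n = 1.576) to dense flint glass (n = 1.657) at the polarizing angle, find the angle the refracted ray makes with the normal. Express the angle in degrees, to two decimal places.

θ_t ≈ 43.56°

θ_B = arctan(n₂/n₁) = arctan(1.657/1.576) = 46.44°.
At Brewster's angle the reflected and refracted rays are perpendicular, so θ_t = 90° − θ_B = 90° − 46.44° = 43.56°.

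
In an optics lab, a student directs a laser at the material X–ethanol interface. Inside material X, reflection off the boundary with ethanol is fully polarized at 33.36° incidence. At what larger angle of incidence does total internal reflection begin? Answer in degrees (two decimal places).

From Brewster, n₂/n₁ = tan θ_B = tan 33.36° = 0.6584.
Then sin θ_c = n₂/n₁ = 0.6584, so θ_c = arcsin 0.6584 = 41.18°.

θ_c ≈ 41.18°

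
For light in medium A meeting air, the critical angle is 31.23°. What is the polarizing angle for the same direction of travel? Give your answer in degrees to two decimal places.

sin θ_c = n₂/n₁, so n₂/n₁ = sin 31.23° = 0.5185.
Brewster: tan θ_B = n₂/n₁ = 0.5185.
θ_B = arctan(0.5185) = 27.41°.

θ_B ≈ 27.41°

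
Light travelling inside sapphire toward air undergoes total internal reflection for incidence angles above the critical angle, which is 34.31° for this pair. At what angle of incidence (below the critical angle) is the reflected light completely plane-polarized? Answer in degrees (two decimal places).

n₂/n₁ = sin θ_c = sin 34.31° = 0.5637.
tan θ_B equals the same ratio, so θ_B = arctan(0.5637) = 29.41°.

θ_B ≈ 29.41°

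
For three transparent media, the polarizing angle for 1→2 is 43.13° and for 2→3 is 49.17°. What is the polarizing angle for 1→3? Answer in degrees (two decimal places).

Each Brewster angle gives a ratio: n₂/n₁ = tan 43.13° = 0.9368, n₃/n₂ = tan 49.17° = 1.1573.
Multiplying, n₃/n₁ = 0.9368 × 1.1573 = 1.0841, and θ_B(1→3) = arctan 1.0841 = 47.31°.

θ_B ≈ 47.31°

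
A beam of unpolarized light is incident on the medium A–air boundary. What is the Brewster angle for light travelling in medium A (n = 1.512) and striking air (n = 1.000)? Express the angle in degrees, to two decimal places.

At Brewster's angle the reflected and refracted rays are perpendicular, which with Snell's law gives tan θ_B = n₂/n₁.
Brewster's condition: tan θ_B = n₂/n₁ = 1.000/1.512 = 0.6614. Taking the arctangent, θ_B = 33.48°.

θ_B ≈ 33.48°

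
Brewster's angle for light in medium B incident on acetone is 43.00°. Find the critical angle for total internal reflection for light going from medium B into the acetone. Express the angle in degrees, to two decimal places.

n₂/n₁ = tan 43.00° = 0.9325; the critical angle satisfies sin θ_c = n₂/n₁.
θ_c = arcsin(0.9325) = 68.83°.

θ_c ≈ 68.83°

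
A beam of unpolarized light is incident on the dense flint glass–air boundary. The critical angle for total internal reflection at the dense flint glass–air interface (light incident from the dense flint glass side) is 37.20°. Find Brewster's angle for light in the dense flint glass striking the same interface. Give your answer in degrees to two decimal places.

sin θ_c = n₂/n₁, so n₂/n₁ = sin 37.20° = 0.6046.
Brewster: tan θ_B = n₂/n₁ = 0.6046.
θ_B = arctan(0.6046) = 31.16°.

θ_B ≈ 31.16°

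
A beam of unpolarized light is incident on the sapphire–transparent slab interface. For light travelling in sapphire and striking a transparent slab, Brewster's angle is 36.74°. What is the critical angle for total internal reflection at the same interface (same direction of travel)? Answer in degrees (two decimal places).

From Brewster, n₂/n₁ = tan θ_B = tan 36.74° = 0.7465.
Then sin θ_c = n₂/n₁ = 0.7465, so θ_c = arcsin 0.7465 = 48.28°.

θ_c ≈ 48.28°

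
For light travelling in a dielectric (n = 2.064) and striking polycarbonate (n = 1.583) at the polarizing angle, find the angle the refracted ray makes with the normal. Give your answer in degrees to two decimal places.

tan θ_B = n₂/n₁ = 1.583/2.064 = 0.7670, so θ_B = 37.49°.
At Brewster's angle the reflected and refracted rays are perpendicular, so θ_t = 90° − θ_B = 90° − 37.49° = 52.51°.

θ_t ≈ 52.51°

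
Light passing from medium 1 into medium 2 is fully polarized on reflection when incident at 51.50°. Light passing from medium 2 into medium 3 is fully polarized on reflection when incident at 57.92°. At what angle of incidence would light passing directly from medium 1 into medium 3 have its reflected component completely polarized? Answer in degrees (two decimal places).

θ_B ≈ 63.50°

Each Brewster angle gives a ratio: n₂/n₁ = tan 51.50° = 1.2572, n₃/n₂ = tan 57.92° = 1.5954.
So n₃/n₁ = (n₂/n₁)(n₃/n₂) = 1.2572 × 1.5954 = 2.0057.
θ_B(1→3) = arctan(2.0057) = 63.50°.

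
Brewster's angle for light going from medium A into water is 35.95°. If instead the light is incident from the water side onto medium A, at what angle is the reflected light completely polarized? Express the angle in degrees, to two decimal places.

θ_B' ≈ 54.05°

The two Brewster angles are complementary: θ_B' = 90° − θ_B = 90° − 35.95° = 54.05°.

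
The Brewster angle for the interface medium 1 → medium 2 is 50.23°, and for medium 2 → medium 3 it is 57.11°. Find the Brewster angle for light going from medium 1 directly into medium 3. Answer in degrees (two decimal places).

Each Brewster angle gives a ratio: n₂/n₁ = tan 50.23° = 1.2015, n₃/n₂ = tan 57.11° = 1.5464.
So n₃/n₁ = (n₂/n₁)(n₃/n₂) = 1.2015 × 1.5464 = 1.8580.
θ_B(1→3) = arctan(1.8580) = 61.71°.

θ_B ≈ 61.71°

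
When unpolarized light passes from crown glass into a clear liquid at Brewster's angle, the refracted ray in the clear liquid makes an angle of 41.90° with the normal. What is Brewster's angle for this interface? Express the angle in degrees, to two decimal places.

θ_B ≈ 48.10°

At Brewster's angle the reflected and refracted rays are perpendicular, so θ_B + θ_t = 90°.
So θ_B = 90° − θ_t = 90° − 41.90° = 48.10°.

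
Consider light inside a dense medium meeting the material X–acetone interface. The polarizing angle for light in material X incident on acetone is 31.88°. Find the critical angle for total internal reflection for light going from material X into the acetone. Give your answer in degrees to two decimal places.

tan θ_B = n₂/n₁ = tan 31.88° = 0.6220.
Total internal reflection: sin θ_c = n₂/n₁ = 0.6220.
θ_c = arcsin(0.6220) = 38.46°.

θ_c ≈ 38.46°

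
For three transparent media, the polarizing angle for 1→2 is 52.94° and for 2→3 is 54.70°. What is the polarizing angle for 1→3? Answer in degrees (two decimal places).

tan θ_B(1→2) = n₂/n₁ = tan 52.94° = 1.3242.
tan θ_B(2→3) = n₃/n₂ = tan 54.70° = 1.4124.
So n₃/n₁ = (n₂/n₁)(n₃/n₂) = 1.3242 × 1.4124 = 1.8702.
θ_B(1→3) = arctan(1.8702) = 61.87°.

θ_B ≈ 61.87°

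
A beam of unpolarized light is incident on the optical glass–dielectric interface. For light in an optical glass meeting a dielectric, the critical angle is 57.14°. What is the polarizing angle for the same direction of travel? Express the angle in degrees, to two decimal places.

θ_B ≈ 40.03°

sin θ_c = n₂/n₁, so n₂/n₁ = sin 57.14° = 0.8400.
Brewster: tan θ_B = n₂/n₁ = 0.8400.
θ_B = arctan(0.8400) = 40.03°.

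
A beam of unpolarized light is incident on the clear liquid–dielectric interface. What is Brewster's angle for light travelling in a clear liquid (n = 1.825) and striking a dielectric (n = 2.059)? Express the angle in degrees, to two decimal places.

θ_B ≈ 48.45°

Here n₂/n₁ = 2.059/1.825 = 1.1282, and Brewster's law gives tan θ_B = n₂/n₁.
θ_B = arctan(1.1282) = 48.45°.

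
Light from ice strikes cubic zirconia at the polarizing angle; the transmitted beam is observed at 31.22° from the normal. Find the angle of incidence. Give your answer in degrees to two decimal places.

Brewster's condition makes the reflected and refracted beams perpendicular: θ_B + θ_t = 90°.
So θ_B = 90° − θ_t = 90° − 31.22° = 58.78°.

θ_B ≈ 58.78°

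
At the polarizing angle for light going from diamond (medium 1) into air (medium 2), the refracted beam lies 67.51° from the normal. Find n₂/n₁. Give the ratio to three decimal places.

n₂/n₁ ≈ 0.414

At Brewster incidence θ_B = 90° − θ_t = 90° − 67.51° = 22.49°.
Then n₂/n₁ = tan θ_B = tan 22.49° = 0.414.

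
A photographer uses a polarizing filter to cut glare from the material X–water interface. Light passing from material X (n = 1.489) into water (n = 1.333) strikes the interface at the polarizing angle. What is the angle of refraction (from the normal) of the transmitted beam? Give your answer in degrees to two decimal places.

tan θ_B = n₂/n₁ = 1.333/1.489 = 0.8952, so θ_B = 41.84°.
The refracted ray is perpendicular to the reflected ray, so θ_t = 90° − θ_B = 48.16°.

θ_t ≈ 48.16°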